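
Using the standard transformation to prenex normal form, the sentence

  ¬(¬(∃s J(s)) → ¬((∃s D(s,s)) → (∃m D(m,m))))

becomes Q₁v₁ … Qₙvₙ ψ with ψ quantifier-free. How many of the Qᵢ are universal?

Rewrite implications/biconditionals: A → B as ¬A ∨ B.
  ¬(¬¬(∃s J(s)) ∨ ¬(¬(∃s D(s,s)) ∨ (∃m D(m,m))))
Push ¬ through the quantifiers and connectives to reach negation normal form:
  (∀s ¬J(s)) ∧ ((∀s ¬D(s,s)) ∨ (∃m D(m,m)))
Give each quantifier a distinct variable: s↦v1.
  (∀s ¬J(s)) ∧ ((∀v1 ¬D(v1,v1)) ∨ (∃m D(m,m)))
Extract every quantifier outward, since the variables are now distinct and don't occur free across branches:
  ∀s ∀v1 ∃m (¬J(s) ∧ (¬D(v1,v1) ∨ D(m,m)))
The prefix is ∀s ∀v1 ∃m: 2 universal, 1 existential.

2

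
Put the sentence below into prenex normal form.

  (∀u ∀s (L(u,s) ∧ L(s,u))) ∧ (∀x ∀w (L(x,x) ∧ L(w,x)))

Extract every quantifier outward, since the variables are now distinct and don't occur free across branches:
  ∀u ∀s ∀x ∀w (L(u,s) ∧ L(s,u) ∧ L(x,x) ∧ L(w,x))

∀u ∀s ∀x ∀w (L(u,s) ∧ L(s,u) ∧ L(x,x) ∧ L(w,x))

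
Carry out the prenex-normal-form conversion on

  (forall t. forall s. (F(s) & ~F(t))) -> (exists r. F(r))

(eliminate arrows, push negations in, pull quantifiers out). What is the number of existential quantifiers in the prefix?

First replace A → B with ¬A ∨ B.
  ~(forall t. forall s. (F(s) & ~F(t))) | (exists r. F(r))
Drive negations inward (¬∀x A ≡ ∃x ¬A, ¬∃x A ≡ ∀x ¬A, De Morgan for ∧/∨):
  (exists t. exists s. (~F(s) | F(t))) | (exists r. F(r))
All bound variables are already distinct, so no renaming is needed.
Extract every quantifier outward, since the variables are now distinct and don't occur free across branches:
  exists t. exists s. exists r. (~F(s) | F(t) | F(r))
The prefix is exists t exists s exists r: 0 universal, 3 existential.

3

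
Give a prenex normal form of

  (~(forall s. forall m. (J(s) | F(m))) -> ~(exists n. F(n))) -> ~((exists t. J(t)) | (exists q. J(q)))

exists s. exists m. exists n. forall t. forall q. (~J(s) & ~F(m) & F(n) | ~J(t) & ~J(q))

First replace A → B with ¬A ∨ B.
  ~(~~(forall s. forall m. (J(s) | F(m))) | ~(exists n. F(n))) | ~((exists t. J(t)) | (exists q. J(q)))
Drive negations inward (¬∀x A ≡ ∃x ¬A, ¬∃x A ≡ ∀x ¬A, De Morgan for ∧/∨):
  (exists s. exists m. (~J(s) & ~F(m))) & (exists n. F(n)) | (forall t. ~J(t)) & (forall q. ~J(q))
All bound variables are already distinct, so no renaming is needed.
Finally move all quantifiers to the prefix:
  exists s. exists m. exists n. forall t. forall q. (~J(s) & ~F(m) & F(n) | ~J(t) & ~J(q))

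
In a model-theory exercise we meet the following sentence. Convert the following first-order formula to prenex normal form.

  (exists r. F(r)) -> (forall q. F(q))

Rewrite implications/biconditionals: A → B as ¬A ∨ B.
  ~(exists r. F(r)) | (forall q. F(q))
Drive negations inward (¬∀x A ≡ ∃x ¬A, ¬∃x A ≡ ∀x ¬A, De Morgan for ∧/∨):
  (forall r. ~F(r)) | (forall q. F(q))
All bound variables are already distinct, so no renaming is needed.
Extract every quantifier outward, since the variables are now distinct and don't occur free across branches:
  forall r. forall q. (~F(r) | F(q))

forall r. forall q. (~F(r) | F(q))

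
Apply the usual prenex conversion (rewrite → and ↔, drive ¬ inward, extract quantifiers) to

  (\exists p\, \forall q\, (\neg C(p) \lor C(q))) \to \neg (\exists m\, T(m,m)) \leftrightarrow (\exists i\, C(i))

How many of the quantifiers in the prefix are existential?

4

Eliminate → and ↔ using ¬ and ∨; A ↔ B as (¬A ∨ B) ∧ (¬B ∨ A).
  (\neg (\neg (\exists p\, \forall q\, (\neg C(p) \lor C(q))) \lor \neg (\exists m\, T(m,m))) \lor (\exists i\, C(i))) \land (\neg (\exists i\, C(i)) \lor \neg (\exists p\, \forall q\, (\neg C(p) \lor C(q))) \lor \neg (\exists m\, T(m,m)))
Push ¬ through the quantifiers and connectives to reach negation normal form:
  ((\exists p\, \forall q\, (\neg C(p) \lor C(q))) \land (\exists m\, T(m,m)) \lor (\exists i\, C(i))) \land ((\forall i\, \neg C(i)) \lor (\forall p\, \exists q\, (C(p) \land \neg C(q))) \lor (\forall m\, \neg T(m,m)))
Standardize variables apart so no two quantifiers bind the same name: i↦z1, p↦v1, q↦z, m↦w1.
  ((\exists p\, \forall q\, (\neg C(p) \lor C(q))) \land (\exists m\, T(m,m)) \lor (\exists i\, C(i))) \land ((\forall z1\, \neg C(z1)) \lor (\forall v1\, \exists z\, (C(v1) \land \neg C(z))) \lor (\forall w1\, \neg T(w1,w1)))
Pull the quantifiers to the front (each side's bound variable is not free in the other side):
  \exists p\, \forall q\, \exists m\, \exists i\, \forall z1\, \forall v1\, \exists z\, \forall w1\, (((\neg C(p) \lor C(q)) \land T(m,m) \lor C(i)) \land (\neg C(z1) \lor C(v1) \land \neg C(z) \lor \neg T(w1,w1)))
The prefix is \exists p \forall q \exists m \exists i \forall z1 \forall v1 \exists z \forall w1: 4 universal, 4 existential.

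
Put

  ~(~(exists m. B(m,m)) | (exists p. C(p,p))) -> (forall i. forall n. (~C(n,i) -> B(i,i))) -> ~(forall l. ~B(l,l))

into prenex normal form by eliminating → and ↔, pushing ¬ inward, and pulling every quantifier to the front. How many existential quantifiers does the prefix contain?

4

Eliminate → and ↔ using ¬ and ∨.
  ~~(~(exists m. B(m,m)) | (exists p. C(p,p))) | ~(forall i. forall n. (~~C(n,i) | B(i,i))) | ~(forall l. ~B(l,l))
Drive negations inward (¬∀x A ≡ ∃x ¬A, ¬∃x A ≡ ∀x ¬A, De Morgan for ∧/∨):
  (forall m. ~B(m,m)) | (exists p. C(p,p)) | (exists i. exists n. (~C(n,i) & ~B(i,i))) | (exists l. B(l,l))
Finally move all quantifiers to the prefix:
  forall m. exists p. exists i. exists n. exists l. (~B(m,m) | C(p,p) | ~C(n,i) & ~B(i,i) | B(l,l))
The prefix is forall m exists p exists i exists n exists l: 1 universal, 4 existential.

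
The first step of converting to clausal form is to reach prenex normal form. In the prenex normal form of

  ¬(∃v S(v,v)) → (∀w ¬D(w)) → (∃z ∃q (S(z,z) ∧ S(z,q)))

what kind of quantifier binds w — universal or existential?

existential

Rewrite implications/biconditionals: A → B as ¬A ∨ B.
  ¬¬(∃v S(v,v)) ∨ ¬(∀w ¬D(w)) ∨ (∃z ∃q (S(z,z) ∧ S(z,q)))
Drive negations inward (¬∀x A ≡ ∃x ¬A, ¬∃x A ≡ ∀x ¬A, De Morgan for ∧/∨):
  (∃v S(v,v)) ∨ (∃w D(w)) ∨ (∃z ∃q (S(z,z) ∧ S(z,q)))
Pull the quantifiers to the front (each side's bound variable is not free in the other side):
  ∃v ∃w ∃z ∃q (S(v,v) ∨ D(w) ∨ S(z,z) ∧ S(z,q))
The quantifier ∀w sits under an odd number of negations (counting the antecedent side of each →), so it flips to ∃w.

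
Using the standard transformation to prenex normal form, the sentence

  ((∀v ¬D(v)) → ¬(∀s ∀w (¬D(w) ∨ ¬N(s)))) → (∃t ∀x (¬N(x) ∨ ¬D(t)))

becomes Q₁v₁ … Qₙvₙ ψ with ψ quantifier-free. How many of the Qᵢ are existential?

First replace A → B with ¬A ∨ B.
  ¬(¬(∀v ¬D(v)) ∨ ¬(∀s ∀w (¬D(w) ∨ ¬N(s)))) ∨ (∃t ∀x (¬N(x) ∨ ¬D(t)))
Drive negations inward (¬∀x A ≡ ∃x ¬A, ¬∃x A ≡ ∀x ¬A, De Morgan for ∧/∨):
  (∀v ¬D(v)) ∧ (∀s ∀w (¬D(w) ∨ ¬N(s))) ∨ (∃t ∀x (¬N(x) ∨ ¬D(t)))
All bound variables are already distinct, so no renaming is needed.
Extract every quantifier outward, since the variables are now distinct and don't occur free across branches:
  ∀v ∀s ∀w ∃t ∀x (¬D(v) ∧ (¬D(w) ∨ ¬N(s)) ∨ ¬N(x) ∨ ¬D(t))
The prefix is ∀v ∀s ∀w ∃t ∀x: 4 universal, 1 existential.

1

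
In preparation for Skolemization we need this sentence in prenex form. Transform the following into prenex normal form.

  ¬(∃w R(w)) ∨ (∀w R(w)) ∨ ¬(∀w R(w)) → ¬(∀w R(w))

Rewrite implications/biconditionals: A → B as ¬A ∨ B.
  ¬(¬(∃w R(w)) ∨ (∀w R(w)) ∨ ¬(∀w R(w))) ∨ ¬(∀w R(w))
Drive negations inward (¬∀x A ≡ ∃x ¬A, ¬∃x A ≡ ∀x ¬A, De Morgan for ∧/∨):
  (∃w R(w)) ∧ (∃w ¬R(w)) ∧ (∀w R(w)) ∨ (∃w ¬R(w))
Give each quantifier a distinct variable: w↦t, w↦w1, w↦q.
  (∃w R(w)) ∧ (∃t ¬R(t)) ∧ (∀w1 R(w1)) ∨ (∃q ¬R(q))
Pull the quantifiers to the front (each side's bound variable is not free in the other side):
  ∃w ∃t ∀w1 ∃q (R(w) ∧ ¬R(t) ∧ R(w1) ∨ ¬R(q))

∃w ∃t ∀w1 ∃q (R(w) ∧ ¬R(t) ∧ R(w1) ∨ ¬R(q))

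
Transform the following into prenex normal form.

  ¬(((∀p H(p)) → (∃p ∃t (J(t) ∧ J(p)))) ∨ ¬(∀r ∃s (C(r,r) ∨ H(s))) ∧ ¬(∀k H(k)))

Eliminate → and ↔ using ¬ and ∨.
  ¬(¬(∀p H(p)) ∨ (∃p ∃t (J(t) ∧ J(p))) ∨ ¬(∀r ∃s (C(r,r) ∨ H(s))) ∧ ¬(∀k H(k)))
Push ¬ through the quantifiers and connectives to reach negation normal form:
  (∀p H(p)) ∧ (∀p ∀t (¬J(t) ∨ ¬J(p))) ∧ ((∀r ∃s (C(r,r) ∨ H(s))) ∨ (∀k H(k)))
Rename bound variables to avoid capture: p↦u1.
  (∀p H(p)) ∧ (∀u1 ∀t (¬J(t) ∨ ¬J(u1))) ∧ ((∀r ∃s (C(r,r) ∨ H(s))) ∨ (∀k H(k)))
Finally move all quantifiers to the prefix:
  ∀p ∀u1 ∀t ∀r ∃s ∀k (H(p) ∧ (¬J(t) ∨ ¬J(u1)) ∧ (C(r,r) ∨ H(s) ∨ H(k)))

∀p ∀u1 ∀t ∀r ∃s ∀k (H(p) ∧ (¬J(t) ∨ ¬J(u1)) ∧ (C(r,r) ∨ H(s) ∨ H(k)))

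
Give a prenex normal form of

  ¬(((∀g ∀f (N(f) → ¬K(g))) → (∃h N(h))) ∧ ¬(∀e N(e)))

∀g ∀f ∀h ∀e ((¬N(f) ∨ ¬K(g)) ∧ ¬N(h) ∨ N(e))

Rewrite implications/biconditionals: A → B as ¬A ∨ B.
  ¬((¬(∀g ∀f (¬N(f) ∨ ¬K(g))) ∨ (∃h N(h))) ∧ ¬(∀e N(e)))
Push ¬ through the quantifiers and connectives to reach negation normal form:
  (∀g ∀f (¬N(f) ∨ ¬K(g))) ∧ (∀h ¬N(h)) ∨ (∀e N(e))
All bound variables are already distinct, so no renaming is needed.
Extract every quantifier outward, since the variables are now distinct and don't occur free across branches:
  ∀g ∀f ∀h ∀e ((¬N(f) ∨ ¬K(g)) ∧ ¬N(h) ∨ N(e))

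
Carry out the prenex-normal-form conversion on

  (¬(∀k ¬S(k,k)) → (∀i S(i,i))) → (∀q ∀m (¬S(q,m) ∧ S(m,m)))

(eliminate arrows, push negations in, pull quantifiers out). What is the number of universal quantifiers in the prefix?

Rewrite implications/biconditionals: A → B as ¬A ∨ B.
  ¬(¬¬(∀k ¬S(k,k)) ∨ (∀i S(i,i))) ∨ (∀q ∀m (¬S(q,m) ∧ S(m,m)))
Drive negations inward (¬∀x A ≡ ∃x ¬A, ¬∃x A ≡ ∀x ¬A, De Morgan for ∧/∨):
  (∃k S(k,k)) ∧ (∃i ¬S(i,i)) ∨ (∀q ∀m (¬S(q,m) ∧ S(m,m)))
Extract every quantifier outward, since the variables are now distinct and don't occur free across branches:
  ∃k ∃i ∀q ∀m (S(k,k) ∧ ¬S(i,i) ∨ ¬S(q,m) ∧ S(m,m))
The prefix is ∃k ∃i ∀q ∀m: 2 universal, 2 existential.

2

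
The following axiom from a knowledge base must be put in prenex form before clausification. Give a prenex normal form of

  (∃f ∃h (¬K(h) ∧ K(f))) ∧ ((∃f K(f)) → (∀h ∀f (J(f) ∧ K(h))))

∃f ∃h ∀u ∀x ∀a (¬K(h) ∧ K(f) ∧ (¬K(u) ∨ J(a) ∧ K(x)))

Rewrite implications/biconditionals: A → B as ¬A ∨ B.
  (∃f ∃h (¬K(h) ∧ K(f))) ∧ (¬(∃f K(f)) ∨ (∀h ∀f (J(f) ∧ K(h))))
Drive negations inward (¬∀x A ≡ ∃x ¬A, ¬∃x A ≡ ∀x ¬A, De Morgan for ∧/∨):
  (∃f ∃h (¬K(h) ∧ K(f))) ∧ ((∀f ¬K(f)) ∨ (∀h ∀f (J(f) ∧ K(h))))
Rename bound variables to avoid capture: f↦u, h↦x, f↦a.
  (∃f ∃h (¬K(h) ∧ K(f))) ∧ ((∀u ¬K(u)) ∨ (∀x ∀a (J(a) ∧ K(x))))
Finally move all quantifiers to the prefix:
  ∃f ∃h ∀u ∀x ∀a (¬K(h) ∧ K(f) ∧ (¬K(u) ∨ J(a) ∧ K(x)))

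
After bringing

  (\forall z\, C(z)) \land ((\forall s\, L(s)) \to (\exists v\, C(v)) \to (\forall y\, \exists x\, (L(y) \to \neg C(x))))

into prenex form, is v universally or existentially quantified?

universal

Rewrite implications/biconditionals: A → B as ¬A ∨ B.
  (\forall z\, C(z)) \land (\neg (\forall s\, L(s)) \lor \neg (\exists v\, C(v)) \lor (\forall y\, \exists x\, (\neg L(y) \lor \neg C(x))))
Move each ¬ inward, flipping quantifiers it crosses:
  (\forall z\, C(z)) \land ((\exists s\, \neg L(s)) \lor (\forall v\, \neg C(v)) \lor (\forall y\, \exists x\, (\neg L(y) \lor \neg C(x))))
All bound variables are already distinct, so no renaming is needed.
Extract every quantifier outward, since the variables are now distinct and don't occur free across branches:
  \forall z\, \exists s\, \forall v\, \forall y\, \exists x\, (C(z) \land (\neg L(s) \lor \neg C(v) \lor \neg L(y) \lor \neg C(x)))
The quantifier \exists v sits under an odd number of negations (counting the antecedent side of each →), so it flips to \forall v.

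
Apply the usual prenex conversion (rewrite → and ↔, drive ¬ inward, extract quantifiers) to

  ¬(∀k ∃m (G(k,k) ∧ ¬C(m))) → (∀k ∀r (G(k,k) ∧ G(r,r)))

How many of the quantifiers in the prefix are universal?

3

First replace A → B with ¬A ∨ B.
  ¬¬(∀k ∃m (G(k,k) ∧ ¬C(m))) ∨ (∀k ∀r (G(k,k) ∧ G(r,r)))
Drive negations inward (¬∀x A ≡ ∃x ¬A, ¬∃x A ≡ ∀x ¬A, De Morgan for ∧/∨):
  (∀k ∃m (G(k,k) ∧ ¬C(m))) ∨ (∀k ∀r (G(k,k) ∧ G(r,r)))
Rename bound variables to avoid capture: k↦w1.
  (∀k ∃m (G(k,k) ∧ ¬C(m))) ∨ (∀w1 ∀r (G(w1,w1) ∧ G(r,r)))
Extract every quantifier outward, since the variables are now distinct and don't occur free across branches:
  ∀k ∃m ∀w1 ∀r (G(k,k) ∧ ¬C(m) ∨ G(w1,w1) ∧ G(r,r))
The prefix is ∀k ∃m ∀w1 ∀r: 3 universal, 1 existential.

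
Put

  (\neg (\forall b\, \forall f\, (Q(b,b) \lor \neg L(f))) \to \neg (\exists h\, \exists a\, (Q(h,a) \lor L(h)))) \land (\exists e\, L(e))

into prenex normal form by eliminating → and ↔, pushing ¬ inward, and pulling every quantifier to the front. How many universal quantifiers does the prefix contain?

First replace A → B with ¬A ∨ B.
  (\neg \neg (\forall b\, \forall f\, (Q(b,b) \lor \neg L(f))) \lor \neg (\exists h\, \exists a\, (Q(h,a) \lor L(h)))) \land (\exists e\, L(e))
Move each ¬ inward, flipping quantifiers it crosses:
  ((\forall b\, \forall f\, (Q(b,b) \lor \neg L(f))) \lor (\forall h\, \forall a\, (\neg Q(h,a) \land \neg L(h)))) \land (\exists e\, L(e))
Pull the quantifiers to the front (each side's bound variable is not free in the other side):
  \forall b\, \forall f\, \forall h\, \forall a\, \exists e\, ((Q(b,b) \lor \neg L(f) \lor \neg Q(h,a) \land \neg L(h)) \land L(e))
The prefix is \forall b \forall f \forall h \forall a \exists e: 4 universal, 1 existential.

4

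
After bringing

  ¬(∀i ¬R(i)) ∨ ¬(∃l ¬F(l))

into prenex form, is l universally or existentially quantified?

Push ¬ through the quantifiers and connectives to reach negation normal form:
  (∃i R(i)) ∨ (∀l F(l))
All bound variables are already distinct, so no renaming is needed.
Pull the quantifiers to the front (each side's bound variable is not free in the other side):
  ∃i ∀l (R(i) ∨ F(l))
The quantifier ∃l sits under an odd number of negations, so it flips to ∀l.

universal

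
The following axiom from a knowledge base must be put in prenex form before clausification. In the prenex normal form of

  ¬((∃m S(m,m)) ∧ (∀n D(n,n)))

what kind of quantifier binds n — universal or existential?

Move each ¬ inward, flipping quantifiers it crosses:
  (∀m ¬S(m,m)) ∨ (∃n ¬D(n,n))
All bound variables are already distinct, so no renaming is needed.
Pull the quantifiers to the front (each side's bound variable is not free in the other side):
  ∀m ∃n (¬S(m,m) ∨ ¬D(n,n))
The quantifier ∀n sits under an odd number of negations, so it flips to ∃n.

existential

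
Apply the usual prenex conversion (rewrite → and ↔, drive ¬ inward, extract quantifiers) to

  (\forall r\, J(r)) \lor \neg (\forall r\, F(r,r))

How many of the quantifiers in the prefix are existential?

1

Push ¬ through the quantifiers and connectives to reach negation normal form:
  (\forall r\, J(r)) \lor (\exists r\, \neg F(r,r))
Standardize variables apart so no two quantifiers bind the same name: r↦a.
  (\forall r\, J(r)) \lor (\exists a\, \neg F(a,a))
Pull the quantifiers to the front (each side's bound variable is not free in the other side):
  \forall r\, \exists a\, (J(r) \lor \neg F(a,a))
The prefix is \forall r \exists a: 1 universal, 1 existential.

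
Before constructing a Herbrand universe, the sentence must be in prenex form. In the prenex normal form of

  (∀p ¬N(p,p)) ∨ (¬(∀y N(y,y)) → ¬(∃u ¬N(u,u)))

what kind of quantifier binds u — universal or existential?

Rewrite implications/biconditionals: A → B as ¬A ∨ B.
  (∀p ¬N(p,p)) ∨ ¬¬(∀y N(y,y)) ∨ ¬(∃u ¬N(u,u))
Drive negations inward (¬∀x A ≡ ∃x ¬A, ¬∃x A ≡ ∀x ¬A, De Morgan for ∧/∨):
  (∀p ¬N(p,p)) ∨ (∀y N(y,y)) ∨ (∀u N(u,u))
All bound variables are already distinct, so no renaming is needed.
Pull the quantifiers to the front (each side's bound variable is not free in the other side):
  ∀p ∀y ∀u (¬N(p,p) ∨ N(y,y) ∨ N(u,u))
The quantifier ∃u sits under an odd number of negations (counting the antecedent side of each →), so it flips to ∀u.

universal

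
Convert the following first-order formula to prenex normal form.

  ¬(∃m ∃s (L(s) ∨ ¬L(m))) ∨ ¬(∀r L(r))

∀m ∀s ∃r (¬L(s) ∧ L(m) ∨ ¬L(r))

Push ¬ through the quantifiers and connectives to reach negation normal form:
  (∀m ∀s (¬L(s) ∧ L(m))) ∨ (∃r ¬L(r))
All bound variables are already distinct, so no renaming is needed.
Pull the quantifiers to the front (each side's bound variable is not free in the other side):
  ∀m ∀s ∃r (¬L(s) ∧ L(m) ∨ ¬L(r))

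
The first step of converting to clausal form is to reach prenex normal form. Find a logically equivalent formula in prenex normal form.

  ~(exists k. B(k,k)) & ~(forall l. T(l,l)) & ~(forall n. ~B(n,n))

Drive negations inward (¬∀x A ≡ ∃x ¬A, ¬∃x A ≡ ∀x ¬A, De Morgan for ∧/∨):
  (forall k. ~B(k,k)) & (exists l. ~T(l,l)) & (exists n. B(n,n))
All bound variables are already distinct, so no renaming is needed.
Extract every quantifier outward, since the variables are now distinct and don't occur free across branches:
  forall k. exists l. exists n. (~B(k,k) & ~T(l,l) & B(n,n))

forall k. exists l. exists n. (~B(k,k) & ~T(l,l) & B(n,n))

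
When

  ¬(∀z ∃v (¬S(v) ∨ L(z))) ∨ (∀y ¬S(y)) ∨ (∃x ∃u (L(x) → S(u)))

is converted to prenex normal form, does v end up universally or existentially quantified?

universal

Rewrite implications/biconditionals: A → B as ¬A ∨ B.
  ¬(∀z ∃v (¬S(v) ∨ L(z))) ∨ (∀y ¬S(y)) ∨ (∃x ∃u (¬L(x) ∨ S(u)))
Drive negations inward (¬∀x A ≡ ∃x ¬A, ¬∃x A ≡ ∀x ¬A, De Morgan for ∧/∨):
  (∃z ∀v (S(v) ∧ ¬L(z))) ∨ (∀y ¬S(y)) ∨ (∃x ∃u (¬L(x) ∨ S(u)))
All bound variables are already distinct, so no renaming is needed.
Pull the quantifiers to the front (each side's bound variable is not free in the other side):
  ∃z ∀v ∀y ∃x ∃u (S(v) ∧ ¬L(z) ∨ ¬S(y) ∨ ¬L(x) ∨ S(u))
The quantifier ∃v sits under an odd number of negations (counting the antecedent side of each →), so it flips to ∀v.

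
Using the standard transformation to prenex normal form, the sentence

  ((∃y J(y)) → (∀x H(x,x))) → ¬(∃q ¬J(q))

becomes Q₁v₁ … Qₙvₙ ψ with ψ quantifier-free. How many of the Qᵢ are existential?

First replace A → B with ¬A ∨ B.
  ¬(¬(∃y J(y)) ∨ (∀x H(x,x))) ∨ ¬(∃q ¬J(q))
Push ¬ through the quantifiers and connectives to reach negation normal form:
  (∃y J(y)) ∧ (∃x ¬H(x,x)) ∨ (∀q J(q))
All bound variables are already distinct, so no renaming is needed.
Pull the quantifiers to the front (each side's bound variable is not free in the other side):
  ∃y ∃x ∀q (J(y) ∧ ¬H(x,x) ∨ J(q))
The prefix is ∃y ∃x ∀q: 1 universal, 2 existential.

2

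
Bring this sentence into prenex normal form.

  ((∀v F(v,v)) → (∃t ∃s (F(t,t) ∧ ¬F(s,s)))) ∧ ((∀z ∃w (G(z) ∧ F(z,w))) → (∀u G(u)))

∃v ∃t ∃s ∃z ∀w ∀u ((¬F(v,v) ∨ F(t,t) ∧ ¬F(s,s)) ∧ (¬G(z) ∨ ¬F(z,w) ∨ G(u)))

Rewrite implications/biconditionals: A → B as ¬A ∨ B.
  (¬(∀v F(v,v)) ∨ (∃t ∃s (F(t,t) ∧ ¬F(s,s)))) ∧ (¬(∀z ∃w (G(z) ∧ F(z,w))) ∨ (∀u G(u)))
Move each ¬ inward, flipping quantifiers it crosses:
  ((∃v ¬F(v,v)) ∨ (∃t ∃s (F(t,t) ∧ ¬F(s,s)))) ∧ ((∃z ∀w (¬G(z) ∨ ¬F(z,w))) ∨ (∀u G(u)))
All bound variables are already distinct, so no renaming is needed.
Extract every quantifier outward, since the variables are now distinct and don't occur free across branches:
  ∃v ∃t ∃s ∃z ∀w ∀u ((¬F(v,v) ∨ F(t,t) ∧ ¬F(s,s)) ∧ (¬G(z) ∨ ¬F(z,w) ∨ G(u)))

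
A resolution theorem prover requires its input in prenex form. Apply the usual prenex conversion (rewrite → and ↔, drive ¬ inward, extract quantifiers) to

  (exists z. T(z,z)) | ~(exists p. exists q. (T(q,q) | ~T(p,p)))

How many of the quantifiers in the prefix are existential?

1

Push ¬ through the quantifiers and connectives to reach negation normal form:
  (exists z. T(z,z)) | (forall p. forall q. (~T(q,q) & T(p,p)))
All bound variables are already distinct, so no renaming is needed.
Pull the quantifiers to the front (each side's bound variable is not free in the other side):
  exists z. forall p. forall q. (T(z,z) | ~T(q,q) & T(p,p))
The prefix is exists z forall p forall q: 2 universal, 1 existential.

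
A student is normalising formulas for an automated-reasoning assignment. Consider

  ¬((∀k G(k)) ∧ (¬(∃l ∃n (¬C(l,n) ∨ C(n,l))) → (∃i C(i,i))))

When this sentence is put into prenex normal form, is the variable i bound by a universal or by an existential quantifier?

First replace A → B with ¬A ∨ B.
  ¬((∀k G(k)) ∧ (¬¬(∃l ∃n (¬C(l,n) ∨ C(n,l))) ∨ (∃i C(i,i))))
Move each ¬ inward, flipping quantifiers it crosses:
  (∃k ¬G(k)) ∨ (∀l ∀n (C(l,n) ∧ ¬C(n,l))) ∧ (∀i ¬C(i,i))
All bound variables are already distinct, so no renaming is needed.
Pull the quantifiers to the front (each side's bound variable is not free in the other side):
  ∃k ∀l ∀n ∀i (¬G(k) ∨ C(l,n) ∧ ¬C(n,l) ∧ ¬C(i,i))
The quantifier ∃i sits under an odd number of negations (counting the antecedent side of each →), so it flips to ∀i.

universal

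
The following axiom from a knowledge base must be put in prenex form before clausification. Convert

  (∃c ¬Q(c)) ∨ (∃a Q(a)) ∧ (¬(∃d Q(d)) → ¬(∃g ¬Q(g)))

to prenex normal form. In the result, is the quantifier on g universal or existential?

Eliminate → and ↔ using ¬ and ∨.
  (∃c ¬Q(c)) ∨ (∃a Q(a)) ∧ (¬¬(∃d Q(d)) ∨ ¬(∃g ¬Q(g)))
Drive negations inward (¬∀x A ≡ ∃x ¬A, ¬∃x A ≡ ∀x ¬A, De Morgan for ∧/∨):
  (∃c ¬Q(c)) ∨ (∃a Q(a)) ∧ ((∃d Q(d)) ∨ (∀g Q(g)))
All bound variables are already distinct, so no renaming is needed.
Finally move all quantifiers to the prefix:
  ∃c ∃a ∃d ∀g (¬Q(c) ∨ Q(a) ∧ (Q(d) ∨ Q(g)))
The quantifier ∃g sits under an odd number of negations (counting the antecedent side of each →), so it flips to ∀g.

universal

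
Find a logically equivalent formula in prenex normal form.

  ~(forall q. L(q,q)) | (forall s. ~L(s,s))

Move each ¬ inward, flipping quantifiers it crosses:
  (exists q. ~L(q,q)) | (forall s. ~L(s,s))
All bound variables are already distinct, so no renaming is needed.
Pull the quantifiers to the front (each side's bound variable is not free in the other side):
  exists q. forall s. (~L(q,q) | ~L(s,s))

exists q. forall s. (~L(q,q) | ~L(s,s))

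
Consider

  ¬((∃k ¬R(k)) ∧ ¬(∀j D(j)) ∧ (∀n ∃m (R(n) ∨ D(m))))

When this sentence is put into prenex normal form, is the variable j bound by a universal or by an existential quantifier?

Push ¬ through the quantifiers and connectives to reach negation normal form:
  (∀k R(k)) ∨ (∀j D(j)) ∨ (∃n ∀m (¬R(n) ∧ ¬D(m)))
All bound variables are already distinct, so no renaming is needed.
Pull the quantifiers to the front (each side's bound variable is not free in the other side):
  ∀k ∀j ∃n ∀m (R(k) ∨ D(j) ∨ ¬R(n) ∧ ¬D(m))
The quantifier ∀j sits under an even number of negations, so it remains universal.

universal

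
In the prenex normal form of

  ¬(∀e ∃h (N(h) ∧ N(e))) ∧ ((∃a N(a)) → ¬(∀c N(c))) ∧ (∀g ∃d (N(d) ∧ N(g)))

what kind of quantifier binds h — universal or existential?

Eliminate → and ↔ using ¬ and ∨.
  ¬(∀e ∃h (N(h) ∧ N(e))) ∧ (¬(∃a N(a)) ∨ ¬(∀c N(c))) ∧ (∀g ∃d (N(d) ∧ N(g)))
Push ¬ through the quantifiers and connectives to reach negation normal form:
  (∃e ∀h (¬N(h) ∨ ¬N(e))) ∧ ((∀a ¬N(a)) ∨ (∃c ¬N(c))) ∧ (∀g ∃d (N(d) ∧ N(g)))
Pull the quantifiers to the front (each side's bound variable is not free in the other side):
  ∃e ∀h ∀a ∃c ∀g ∃d ((¬N(h) ∨ ¬N(e)) ∧ (¬N(a) ∨ ¬N(c)) ∧ N(d) ∧ N(g))
The quantifier ∃h sits under an odd number of negations (counting the antecedent side of each →), so it flips to ∀h.

universal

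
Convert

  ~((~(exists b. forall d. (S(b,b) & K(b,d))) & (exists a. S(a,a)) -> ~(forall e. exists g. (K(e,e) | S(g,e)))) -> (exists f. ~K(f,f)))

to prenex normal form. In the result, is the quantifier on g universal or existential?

First replace A → B with ¬A ∨ B.
  ~(~(~(~(exists b. forall d. (S(b,b) & K(b,d))) & (exists a. S(a,a))) | ~(forall e. exists g. (K(e,e) | S(g,e)))) | (exists f. ~K(f,f)))
Move each ¬ inward, flipping quantifiers it crosses:
  ((exists b. forall d. (S(b,b) & K(b,d))) | (forall a. ~S(a,a)) | (exists e. forall g. (~K(e,e) & ~S(g,e)))) & (forall f. K(f,f))
Pull the quantifiers to the front (each side's bound variable is not free in the other side):
  exists b. forall d. forall a. exists e. forall g. forall f. ((S(b,b) & K(b,d) | ~S(a,a) | ~K(e,e) & ~S(g,e)) & K(f,f))
The quantifier exists g sits under an odd number of negations (counting the antecedent side of each →), so it flips to forall g.

universal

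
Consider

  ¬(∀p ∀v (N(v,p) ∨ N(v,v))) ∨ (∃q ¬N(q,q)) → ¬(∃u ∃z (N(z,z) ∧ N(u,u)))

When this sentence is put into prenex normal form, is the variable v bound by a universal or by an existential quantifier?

Eliminate → and ↔ using ¬ and ∨.
  ¬(¬(∀p ∀v (N(v,p) ∨ N(v,v))) ∨ (∃q ¬N(q,q))) ∨ ¬(∃u ∃z (N(z,z) ∧ N(u,u)))
Move each ¬ inward, flipping quantifiers it crosses:
  (∀p ∀v (N(v,p) ∨ N(v,v))) ∧ (∀q N(q,q)) ∨ (∀u ∀z (¬N(z,z) ∨ ¬N(u,u)))
All bound variables are already distinct, so no renaming is needed.
Finally move all quantifiers to the prefix:
  ∀p ∀v ∀q ∀u ∀z ((N(v,p) ∨ N(v,v)) ∧ N(q,q) ∨ ¬N(z,z) ∨ ¬N(u,u))
The quantifier ∀v sits under an even number of negations (counting the antecedent side of each →), so it remains universal.

universal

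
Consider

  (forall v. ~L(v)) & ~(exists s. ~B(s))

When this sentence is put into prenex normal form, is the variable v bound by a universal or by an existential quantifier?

Drive negations inward (¬∀x A ≡ ∃x ¬A, ¬∃x A ≡ ∀x ¬A, De Morgan for ∧/∨):
  (forall v. ~L(v)) & (forall s. B(s))
Finally move all quantifiers to the prefix:
  forall v. forall s. (~L(v) & B(s))
The quantifier forall v sits under an even number of negations, so it remains universal.

universal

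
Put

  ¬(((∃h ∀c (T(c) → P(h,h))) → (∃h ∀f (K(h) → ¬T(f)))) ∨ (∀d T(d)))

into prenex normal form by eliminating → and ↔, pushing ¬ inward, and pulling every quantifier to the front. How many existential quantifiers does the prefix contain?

3

Rewrite implications/biconditionals: A → B as ¬A ∨ B.
  ¬(¬(∃h ∀c (¬T(c) ∨ P(h,h))) ∨ (∃h ∀f (¬K(h) ∨ ¬T(f))) ∨ (∀d T(d)))
Drive negations inward (¬∀x A ≡ ∃x ¬A, ¬∃x A ≡ ∀x ¬A, De Morgan for ∧/∨):
  (∃h ∀c (¬T(c) ∨ P(h,h))) ∧ (∀h ∃f (K(h) ∧ T(f))) ∧ (∃d ¬T(d))
Standardize variables apart so no two quantifiers bind the same name: h↦t.
  (∃h ∀c (¬T(c) ∨ P(h,h))) ∧ (∀t ∃f (K(t) ∧ T(f))) ∧ (∃d ¬T(d))
Finally move all quantifiers to the prefix:
  ∃h ∀c ∀t ∃f ∃d ((¬T(c) ∨ P(h,h)) ∧ K(t) ∧ T(f) ∧ ¬T(d))
The prefix is ∃h ∀c ∀t ∃f ∃d: 2 universal, 3 existential.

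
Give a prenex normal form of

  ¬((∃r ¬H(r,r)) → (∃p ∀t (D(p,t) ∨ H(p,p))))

∃r ∀p ∃t (¬H(r,r) ∧ ¬D(p,t) ∧ ¬H(p,p))

First replace A → B with ¬A ∨ B.
  ¬(¬(∃r ¬H(r,r)) ∨ (∃p ∀t (D(p,t) ∨ H(p,p))))
Push ¬ through the quantifiers and connectives to reach negation normal form:
  (∃r ¬H(r,r)) ∧ (∀p ∃t (¬D(p,t) ∧ ¬H(p,p)))
Pull the quantifiers to the front (each side's bound variable is not free in the other side):
  ∃r ∀p ∃t (¬H(r,r) ∧ ¬D(p,t) ∧ ¬H(p,p))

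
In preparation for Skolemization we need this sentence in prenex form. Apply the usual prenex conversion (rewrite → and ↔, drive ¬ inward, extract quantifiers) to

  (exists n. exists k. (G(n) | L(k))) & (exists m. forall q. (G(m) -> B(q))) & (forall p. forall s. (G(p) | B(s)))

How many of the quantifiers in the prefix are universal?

Rewrite implications/biconditionals: A → B as ¬A ∨ B.
  (exists n. exists k. (G(n) | L(k))) & (exists m. forall q. (~G(m) | B(q))) & (forall p. forall s. (G(p) | B(s)))
All bound variables are already distinct, so no renaming is needed.
Extract every quantifier outward, since the variables are now distinct and don't occur free across branches:
  exists n. exists k. exists m. forall q. forall p. forall s. ((G(n) | L(k)) & (~G(m) | B(q)) & (G(p) | B(s)))
The prefix is exists n exists k exists m forall q forall p forall s: 3 universal, 3 existential.

3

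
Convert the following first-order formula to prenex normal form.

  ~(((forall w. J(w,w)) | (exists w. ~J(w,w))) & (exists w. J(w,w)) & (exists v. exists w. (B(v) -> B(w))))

exists w. forall a. forall x1. forall v. forall c. (~J(w,w) & J(a,a) | ~J(x1,x1) | B(v) & ~B(c))

Rewrite implications/biconditionals: A → B as ¬A ∨ B.
  ~(((forall w. J(w,w)) | (exists w. ~J(w,w))) & (exists w. J(w,w)) & (exists v. exists w. (~B(v) | B(w))))
Move each ¬ inward, flipping quantifiers it crosses:
  (exists w. ~J(w,w)) & (forall w. J(w,w)) | (forall w. ~J(w,w)) | (forall v. forall w. (B(v) & ~B(w)))
Give each quantifier a distinct variable: w↦a, w↦x1, w↦c.
  (exists w. ~J(w,w)) & (forall a. J(a,a)) | (forall x1. ~J(x1,x1)) | (forall v. forall c. (B(v) & ~B(c)))
Finally move all quantifiers to the prefix:
  exists w. forall a. forall x1. forall v. forall c. (~J(w,w) & J(a,a) | ~J(x1,x1) | B(v) & ~B(c))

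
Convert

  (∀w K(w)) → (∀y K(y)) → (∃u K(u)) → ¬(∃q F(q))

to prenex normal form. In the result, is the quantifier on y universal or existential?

Rewrite implications/biconditionals: A → B as ¬A ∨ B.
  ¬(∀w K(w)) ∨ ¬(∀y K(y)) ∨ ¬(∃u K(u)) ∨ ¬(∃q F(q))
Push ¬ through the quantifiers and connectives to reach negation normal form:
  (∃w ¬K(w)) ∨ (∃y ¬K(y)) ∨ (∀u ¬K(u)) ∨ (∀q ¬F(q))
All bound variables are already distinct, so no renaming is needed.
Pull the quantifiers to the front (each side's bound variable is not free in the other side):
  ∃w ∃y ∀u ∀q (¬K(w) ∨ ¬K(y) ∨ ¬K(u) ∨ ¬F(q))
The quantifier ∀y sits under an odd number of negations (counting the antecedent side of each →), so it flips to ∃y.

existential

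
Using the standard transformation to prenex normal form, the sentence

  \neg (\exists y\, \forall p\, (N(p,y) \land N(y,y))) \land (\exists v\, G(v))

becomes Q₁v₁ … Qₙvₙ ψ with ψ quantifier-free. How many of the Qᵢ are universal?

1

Push ¬ through the quantifiers and connectives to reach negation normal form:
  (\forall y\, \exists p\, (\neg N(p,y) \lor \neg N(y,y))) \land (\exists v\, G(v))
All bound variables are already distinct, so no renaming is needed.
Finally move all quantifiers to the prefix:
  \forall y\, \exists p\, \exists v\, ((\neg N(p,y) \lor \neg N(y,y)) \land G(v))
The prefix is \forall y \exists p \exists v: 1 universal, 2 existential.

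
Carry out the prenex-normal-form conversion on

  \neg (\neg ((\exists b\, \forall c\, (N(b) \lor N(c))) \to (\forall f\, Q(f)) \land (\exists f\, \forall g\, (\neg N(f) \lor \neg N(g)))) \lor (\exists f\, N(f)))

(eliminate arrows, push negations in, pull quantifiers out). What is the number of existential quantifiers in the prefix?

2

Eliminate → and ↔ using ¬ and ∨.
  \neg (\neg (\neg (\exists b\, \forall c\, (N(b) \lor N(c))) \lor (\forall f\, Q(f)) \land (\exists f\, \forall g\, (\neg N(f) \lor \neg N(g)))) \lor (\exists f\, N(f)))
Move each ¬ inward, flipping quantifiers it crosses:
  ((\forall b\, \exists c\, (\neg N(b) \land \neg N(c))) \lor (\forall f\, Q(f)) \land (\exists f\, \forall g\, (\neg N(f) \lor \neg N(g)))) \land (\forall f\, \neg N(f))
Give each quantifier a distinct variable: f↦a, f↦y1.
  ((\forall b\, \exists c\, (\neg N(b) \land \neg N(c))) \lor (\forall f\, Q(f)) \land (\exists a\, \forall g\, (\neg N(a) \lor \neg N(g)))) \land (\forall y1\, \neg N(y1))
Extract every quantifier outward, since the variables are now distinct and don't occur free across branches:
  \forall b\, \exists c\, \forall f\, \exists a\, \forall g\, \forall y1\, ((\neg N(b) \land \neg N(c) \lor Q(f) \land (\neg N(a) \lor \neg N(g))) \land \neg N(y1))
The prefix is \forall b \exists c \forall f \exists a \forall g \forall y1: 4 universal, 2 existential.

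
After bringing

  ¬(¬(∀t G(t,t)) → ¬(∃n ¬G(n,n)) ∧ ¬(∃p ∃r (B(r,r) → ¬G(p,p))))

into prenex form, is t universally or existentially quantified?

Rewrite implications/biconditionals: A → B as ¬A ∨ B.
  ¬(¬¬(∀t G(t,t)) ∨ ¬(∃n ¬G(n,n)) ∧ ¬(∃p ∃r (¬B(r,r) ∨ ¬G(p,p))))
Push ¬ through the quantifiers and connectives to reach negation normal form:
  (∃t ¬G(t,t)) ∧ ((∃n ¬G(n,n)) ∨ (∃p ∃r (¬B(r,r) ∨ ¬G(p,p))))
Extract every quantifier outward, since the variables are now distinct and don't occur free across branches:
  ∃t ∃n ∃p ∃r (¬G(t,t) ∧ (¬G(n,n) ∨ ¬B(r,r) ∨ ¬G(p,p)))
The quantifier ∀t sits under an odd number of negations (counting the antecedent side of each →), so it flips to ∃t.

existential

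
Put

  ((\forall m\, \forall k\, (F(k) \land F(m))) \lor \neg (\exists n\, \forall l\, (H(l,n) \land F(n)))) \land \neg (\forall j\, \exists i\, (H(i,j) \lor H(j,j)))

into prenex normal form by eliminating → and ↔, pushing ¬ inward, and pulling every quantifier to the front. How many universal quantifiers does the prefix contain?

Move each ¬ inward, flipping quantifiers it crosses:
  ((\forall m\, \forall k\, (F(k) \land F(m))) \lor (\forall n\, \exists l\, (\neg H(l,n) \lor \neg F(n)))) \land (\exists j\, \forall i\, (\neg H(i,j) \land \neg H(j,j)))
Finally move all quantifiers to the prefix:
  \forall m\, \forall k\, \forall n\, \exists l\, \exists j\, \forall i\, ((F(k) \land F(m) \lor \neg H(l,n) \lor \neg F(n)) \land \neg H(i,j) \land \neg H(j,j))
The prefix is \forall m \forall k \forall n \exists l \exists j \forall i: 4 universal, 2 existential.

4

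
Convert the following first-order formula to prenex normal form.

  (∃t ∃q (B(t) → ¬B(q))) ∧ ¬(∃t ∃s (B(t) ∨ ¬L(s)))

Eliminate → and ↔ using ¬ and ∨.
  (∃t ∃q (¬B(t) ∨ ¬B(q))) ∧ ¬(∃t ∃s (B(t) ∨ ¬L(s)))
Drive negations inward (¬∀x A ≡ ∃x ¬A, ¬∃x A ≡ ∀x ¬A, De Morgan for ∧/∨):
  (∃t ∃q (¬B(t) ∨ ¬B(q))) ∧ (∀t ∀s (¬B(t) ∧ L(s)))
Rename bound variables to avoid capture: t↦a.
  (∃t ∃q (¬B(t) ∨ ¬B(q))) ∧ (∀a ∀s (¬B(a) ∧ L(s)))
Finally move all quantifiers to the prefix:
  ∃t ∃q ∀a ∀s ((¬B(t) ∨ ¬B(q)) ∧ ¬B(a) ∧ L(s))

∃t ∃q ∀a ∀s ((¬B(t) ∨ ¬B(q)) ∧ ¬B(a) ∧ L(s))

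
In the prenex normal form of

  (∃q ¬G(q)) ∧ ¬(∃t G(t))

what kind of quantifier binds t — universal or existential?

Move each ¬ inward, flipping quantifiers it crosses:
  (∃q ¬G(q)) ∧ (∀t ¬G(t))
All bound variables are already distinct, so no renaming is needed.
Extract every quantifier outward, since the variables are now distinct and don't occur free across branches:
  ∃q ∀t (¬G(q) ∧ ¬G(t))
The quantifier ∃t sits under an odd number of negations, so it flips to ∀t.

universal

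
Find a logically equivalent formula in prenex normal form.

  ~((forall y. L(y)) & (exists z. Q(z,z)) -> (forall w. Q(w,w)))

Rewrite implications/biconditionals: A → B as ¬A ∨ B.
  ~(~((forall y. L(y)) & (exists z. Q(z,z))) | (forall w. Q(w,w)))
Move each ¬ inward, flipping quantifiers it crosses:
  (forall y. L(y)) & (exists z. Q(z,z)) & (exists w. ~Q(w,w))
All bound variables are already distinct, so no renaming is needed.
Finally move all quantifiers to the prefix:
  forall y. exists z. exists w. (L(y) & Q(z,z) & ~Q(w,w))

forall y. exists z. exists w. (L(y) & Q(z,z) & ~Q(w,w))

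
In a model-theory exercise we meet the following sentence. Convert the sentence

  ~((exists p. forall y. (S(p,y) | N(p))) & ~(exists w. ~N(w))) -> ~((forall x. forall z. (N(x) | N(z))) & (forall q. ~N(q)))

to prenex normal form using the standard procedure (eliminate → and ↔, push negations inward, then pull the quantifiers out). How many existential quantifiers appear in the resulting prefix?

4

First replace A → B with ¬A ∨ B.
  ~~((exists p. forall y. (S(p,y) | N(p))) & ~(exists w. ~N(w))) | ~((forall x. forall z. (N(x) | N(z))) & (forall q. ~N(q)))
Push ¬ through the quantifiers and connectives to reach negation normal form:
  (exists p. forall y. (S(p,y) | N(p))) & (forall w. N(w)) | (exists x. exists z. (~N(x) & ~N(z))) | (exists q. N(q))
All bound variables are already distinct, so no renaming is needed.
Extract every quantifier outward, since the variables are now distinct and don't occur free across branches:
  exists p. forall y. forall w. exists x. exists z. exists q. ((S(p,y) | N(p)) & N(w) | ~N(x) & ~N(z) | N(q))
The prefix is exists p forall y forall w exists x exists z exists q: 2 universal, 4 existential.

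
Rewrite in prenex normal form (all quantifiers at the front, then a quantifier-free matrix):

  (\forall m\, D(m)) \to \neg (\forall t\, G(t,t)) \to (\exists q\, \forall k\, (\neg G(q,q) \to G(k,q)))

\exists m\, \forall t\, \exists q\, \forall k\, (\neg D(m) \lor G(t,t) \lor G(q,q) \lor G(k,q))

Eliminate → and ↔ using ¬ and ∨.
  \neg (\forall m\, D(m)) \lor \neg \neg (\forall t\, G(t,t)) \lor (\exists q\, \forall k\, (\neg \neg G(q,q) \lor G(k,q)))
Drive negations inward (¬∀x A ≡ ∃x ¬A, ¬∃x A ≡ ∀x ¬A, De Morgan for ∧/∨):
  (\exists m\, \neg D(m)) \lor (\forall t\, G(t,t)) \lor (\exists q\, \forall k\, (G(q,q) \lor G(k,q)))
Pull the quantifiers to the front (each side's bound variable is not free in the other side):
  \exists m\, \forall t\, \exists q\, \forall k\, (\neg D(m) \lor G(t,t) \lor G(q,q) \lor G(k,q))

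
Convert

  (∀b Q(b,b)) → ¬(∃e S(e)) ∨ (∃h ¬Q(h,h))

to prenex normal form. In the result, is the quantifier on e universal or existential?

universal

Eliminate → and ↔ using ¬ and ∨.
  ¬(∀b Q(b,b)) ∨ ¬(∃e S(e)) ∨ (∃h ¬Q(h,h))
Push ¬ through the quantifiers and connectives to reach negation normal form:
  (∃b ¬Q(b,b)) ∨ (∀e ¬S(e)) ∨ (∃h ¬Q(h,h))
Extract every quantifier outward, since the variables are now distinct and don't occur free across branches:
  ∃b ∀e ∃h (¬Q(b,b) ∨ ¬S(e) ∨ ¬Q(h,h))
The quantifier ∃e sits under an odd number of negations (counting the antecedent side of each →), so it flips to ∀e.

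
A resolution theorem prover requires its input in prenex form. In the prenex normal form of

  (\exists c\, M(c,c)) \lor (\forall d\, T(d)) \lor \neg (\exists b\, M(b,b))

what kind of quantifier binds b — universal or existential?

universal

Drive negations inward (¬∀x A ≡ ∃x ¬A, ¬∃x A ≡ ∀x ¬A, De Morgan for ∧/∨):
  (\exists c\, M(c,c)) \lor (\forall d\, T(d)) \lor (\forall b\, \neg M(b,b))
All bound variables are already distinct, so no renaming is needed.
Finally move all quantifiers to the prefix:
  \exists c\, \forall d\, \forall b\, (M(c,c) \lor T(d) \lor \neg M(b,b))
The quantifier \exists b sits under an odd number of negations, so it flips to \forall b.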